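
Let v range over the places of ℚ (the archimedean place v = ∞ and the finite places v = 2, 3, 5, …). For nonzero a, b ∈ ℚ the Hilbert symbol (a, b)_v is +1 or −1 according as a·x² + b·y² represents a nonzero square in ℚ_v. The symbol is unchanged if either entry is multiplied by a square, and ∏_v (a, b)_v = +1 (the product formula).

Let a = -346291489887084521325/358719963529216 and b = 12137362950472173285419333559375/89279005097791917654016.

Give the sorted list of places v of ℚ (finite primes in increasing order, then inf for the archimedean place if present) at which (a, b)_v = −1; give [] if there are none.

[2, 5]

(a, b) ≡ (-13, 95) mod (ℚ^×)²; places V = {2, 3, 5, 7, 13, 17, 19, 29, 41, ∞}.
(a,b)_7: α=2, u≡2; β=2, v≡4 (mod 7); (2|7)=+1, (4|7)=+1; sign (−1)^0·+1^2·+1^2 = +1.
(a,b)_13: α=1, u≡10; β=0, v≡1 (mod 13); (10|13)=+1, (1|13)=+1; sign (−1)^0·+1^0·+1^1 = +1.
(a,b)_17: α=-4, u≡8; β=-6, v≡12 (mod 17); (8|17)=+1, (12|17)=-1; sign (−1)^0·+1^-6·-1^-4 = +1.
(a,b)_3: α=10, u≡2; β=22, v≡2 (mod 3); (2|3)=-1, (2|3)=-1; sign (−1)^0·-1^22·-1^10 = +1.
(a,b)_29: α=0, u≡28; β=-2, v≡15 (mod 29); (28|29)=+1, (15|29)=-1; sign (−1)^0·+1^-2·-1^0 = +1.
(a,b)_2: α=-32, β=-42; u≡3, v≡7 (mod 8); ε(u)ε(v)=1·1, αω(v)=-32·0, βω(u)=-42·1; sum ≡ 1  ⇒  -1.
(a,b)_41: α=4, u≡38; β=4, v≡15 (mod 41); (38|41)=-1, (15|41)=-1; sign (−1)^0·-1^4·-1^4 = +1.
(a,b)_∞: sgn(-13)=−, sgn(95)=+, so +1.
(a,b)_5: α=2, u≡2; β=5, v≡4 (mod 5); (2|5)=-1, (4|5)=+1; sign (−1)^0·-1^5·+1^2 = -1.
(a,b)_19: α=4, u≡7; β=7, v≡7 (mod 19); (7|19)=+1, (7|19)=+1; sign (−1)^0·+1^7·+1^4 = +1.
Ram(-13, 95) = {2, 5}; no ℚ_2-point on the conic.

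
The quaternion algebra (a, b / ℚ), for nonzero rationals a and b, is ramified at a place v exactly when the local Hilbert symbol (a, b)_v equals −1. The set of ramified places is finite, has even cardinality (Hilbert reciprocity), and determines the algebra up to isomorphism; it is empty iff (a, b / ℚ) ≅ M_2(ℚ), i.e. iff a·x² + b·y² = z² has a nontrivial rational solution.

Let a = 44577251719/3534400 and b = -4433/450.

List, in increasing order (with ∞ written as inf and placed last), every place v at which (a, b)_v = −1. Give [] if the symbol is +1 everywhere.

[2, 13, 29, 37]

(a, b) ≡ (153439, -8866) mod (ℚ^×)²; places V = {2, 3, 5, 7, 11, 13, 29, 31, 37, 47, ∞}.
(a,b)_37: α=1, u≡27; β=0, v≡32 (mod 37); (27|37)=+1, (32|37)=-1; sign (−1)^0·+1^0·-1^1 = -1.
(a,b)_∞: sgn(153439)=+, sgn(-8866)=−, so +1.
(a,b)_11: α=3, u≡3; β=1, v≡7 (mod 11); (3|11)=+1, (7|11)=-1; sign (−1)^1·+1^1·-1^3 = +1.
(a,b)_29: α=1, u≡25; β=0, v≡8 (mod 29); (25|29)=+1, (8|29)=-1; sign (−1)^0·+1^0·-1^1 = -1.
(a,b)_3: α=0, u≡1; β=-2, v≡2 (mod 3); (1|3)=+1, (2|3)=-1; sign (−1)^0·+1^-2·-1^0 = +1.
(a,b)_7: α=4, u≡6; β=0, v≡6 (mod 7); (6|7)=-1, (6|7)=-1; sign (−1)^0·-1^0·-1^4 = +1.
(a,b)_2: α=-6, β=-1; u≡7, v≡7 (mod 8); ε(u)ε(v)=1·1, αω(v)=-6·0, βω(u)=-1·0; sum ≡ 1  ⇒  -1.
(a,b)_5: α=-2, u≡4; β=-2, v≡4 (mod 5); (4|5)=+1, (4|5)=+1; sign (−1)^0·+1^-2·+1^-2 = +1.
(a,b)_31: α=0, u≡1; β=1, v≡24 (mod 31); (1|31)=+1, (24|31)=-1; sign (−1)^0·+1^1·-1^0 = +1.
(a,b)_47: α=-2, u≡29; β=0, v≡36 (mod 47); (29|47)=-1, (36|47)=+1; sign (−1)^0·-1^0·+1^-2 = +1.
(a,b)_13: α=1, u≡10; β=1, v≡11 (mod 13); (10|13)=+1, (11|13)=-1; sign (−1)^0·+1^1·-1^1 = -1.
(153439, -8866 / ℚ) ramifies at {2, 13, 29, 37}: a division algebra.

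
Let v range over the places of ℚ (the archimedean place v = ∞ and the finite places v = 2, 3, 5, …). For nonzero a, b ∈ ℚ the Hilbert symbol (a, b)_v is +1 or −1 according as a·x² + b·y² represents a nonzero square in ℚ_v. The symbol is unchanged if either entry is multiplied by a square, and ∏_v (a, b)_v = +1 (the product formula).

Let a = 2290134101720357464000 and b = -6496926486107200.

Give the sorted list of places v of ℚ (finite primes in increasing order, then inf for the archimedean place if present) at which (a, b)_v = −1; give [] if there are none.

Mod squares: a ≡ 287988415, b ≡ -817. Check v ∈ {∞, 2, 5, 11, 13, 17, 19, 29, 43}.
v=11: a=11^3·(≡7), b=11^2·(≡2) mod 11; (7|11)=-1, (2|11)=-1; (−1)^{3·2·5}·(-1)^2·(-1)^3 = -1.
v=43: a=43^1·(≡37), b=43^1·(≡11) mod 43; (37|43)=-1, (11|43)=+1; (−1)^{1·1·21}·(-1)^1·(+1)^1 = +1.
v=5: a=5^3·(≡2), b=5^2·(≡2) mod 5; (2|5)=-1, (2|5)=-1; (−1)^{3·2·2}·(-1)^2·(-1)^3 = -1.
v=2: v_2(a)=6, v_2(b)=6; units ≡ 7, 7 (mod 8); ε·ε+αω+βω = 1·1+6·0+6·0 ≡ 1  ⇒  (a,b)_2 = -1.
v=13: a=13^3·(≡11), b=13^2·(≡8) mod 13; (11|13)=-1, (8|13)=-1; (−1)^{3·2·6}·(-1)^2·(-1)^3 = -1.
v=29: a=29^3·(≡6), b=29^2·(≡13) mod 29; (6|29)=+1, (13|29)=+1; (−1)^{3·2·14}·(+1)^2·(+1)^3 = +1.
v=∞: 287988415 > 0 and -817 < 0  ⇒  (a,b)_∞ = +1.
v=17: a=17^3·(≡7), b=17^2·(≡15) mod 17; (7|17)=-1, (15|17)=+1; (−1)^{3·2·8}·(-1)^2·(+1)^3 = +1.
v=19: a=19^1·(≡16), b=19^1·(≡14) mod 19; (16|19)=+1, (14|19)=-1; (−1)^{1·1·9}·(+1)^1·(-1)^1 = +1.
|Ram(287988415, -817)| = 4, even; anisotropic at {2, 5, 11, 13}.

[2, 5, 11, 13]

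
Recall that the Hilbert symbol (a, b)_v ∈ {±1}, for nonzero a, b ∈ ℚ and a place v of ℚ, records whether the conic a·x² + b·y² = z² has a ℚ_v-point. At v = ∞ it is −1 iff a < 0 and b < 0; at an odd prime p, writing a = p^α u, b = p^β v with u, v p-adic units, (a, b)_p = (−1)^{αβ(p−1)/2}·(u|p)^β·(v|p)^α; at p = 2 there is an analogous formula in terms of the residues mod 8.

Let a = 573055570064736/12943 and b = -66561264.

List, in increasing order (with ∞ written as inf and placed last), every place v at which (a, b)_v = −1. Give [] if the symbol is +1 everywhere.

(a, b) ≡ (42, -51359) mod (ℚ^×)²; places V = {2, 3, 7, 11, 23, 29, 37, 43, ∞}.
(a,b)_37: α=2, u≡2; β=0, v≡34 (mod 37); (2|37)=-1, (34|37)=+1; sign (−1)^0·-1^0·+1^2 = +1.
(a,b)_29: α=2, u≡16; β=1, v≡18 (mod 29); (16|29)=+1, (18|29)=-1; sign (−1)^0·+1^1·-1^2 = +1.
(a,b)_11: α=2, u≡9; β=1, v≡10 (mod 11); (9|11)=+1, (10|11)=-1; sign (−1)^0·+1^1·-1^2 = +1.
(a,b)_2: α=5, β=4; u≡5, v≡1 (mod 8); ε(u)ε(v)=0·0, αω(v)=5·0, βω(u)=4·1; sum ≡ 0  ⇒  +1.
(a,b)_23: α=2, u≡10; β=1, v≡7 (mod 23); (10|23)=-1, (7|23)=-1; sign (−1)^0·-1^1·-1^2 = -1.
(a,b)_43: α=-2, u≡29; β=0, v≡27 (mod 43); (29|43)=-1, (27|43)=-1; sign (−1)^0·-1^0·-1^-2 = +1.
(a,b)_∞: sgn(42)=+, sgn(-51359)=−, so +1.
(a,b)_3: α=5, u≡2; β=4, v≡1 (mod 3); (2|3)=-1, (1|3)=+1; sign (−1)^0·-1^4·+1^5 = +1.
(a,b)_7: α=-1, u≡3; β=1, v≡6 (mod 7); (3|7)=-1, (6|7)=-1; sign (−1)^1·-1^1·-1^-1 = -1.
(42, -51359 / ℚ) ramifies at {7, 23}: a division algebra.

[7, 23]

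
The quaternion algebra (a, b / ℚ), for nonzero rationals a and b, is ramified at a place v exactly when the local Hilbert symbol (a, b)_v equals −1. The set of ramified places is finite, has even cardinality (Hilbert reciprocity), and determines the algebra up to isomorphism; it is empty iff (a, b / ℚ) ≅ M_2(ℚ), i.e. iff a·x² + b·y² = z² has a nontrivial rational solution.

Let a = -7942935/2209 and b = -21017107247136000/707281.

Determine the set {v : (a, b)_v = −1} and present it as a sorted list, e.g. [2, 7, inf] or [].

Mod squares: a ≡ -15015, b ≡ -1365. Check v ∈ {∞, 2, 3, 5, 7, 11, 13, 23, 29, 47}.
v=7: a=7^1·(≡4), b=7^7·(≡4) mod 7; (4|7)=+1, (4|7)=+1; (−1)^{1·7·3}·(+1)^7·(+1)^1 = -1.
v=5: a=5^1·(≡2), b=5^3·(≡2) mod 5; (2|5)=-1, (2|5)=-1; (−1)^{1·3·2}·(-1)^3·(-1)^1 = +1.
v=11: a=11^1·(≡6), b=11^2·(≡7) mod 11; (6|11)=-1, (7|11)=-1; (−1)^{1·2·5}·(-1)^2·(-1)^1 = -1.
v=∞: -15015 < 0 and -1365 < 0  ⇒  (a,b)_∞ = -1.
v=29: a=29^0·(≡4), b=29^-4·(≡2) mod 29; (4|29)=+1, (2|29)=-1; (−1)^{0·-4·14}·(+1)^-4·(-1)^0 = +1.
v=3: a=3^1·(≡2), b=3^1·(≡1) mod 3; (2|3)=-1, (1|3)=+1; (−1)^{1·1·1}·(-1)^1·(+1)^1 = +1.
v=47: a=47^-2·(≡18), b=47^0·(≡19) mod 47; (18|47)=+1, (19|47)=-1; (−1)^{-2·0·23}·(+1)^0·(-1)^-2 = +1.
v=23: a=23^2·(≡4), b=23^0·(≡21) mod 23; (4|23)=+1, (21|23)=-1; (−1)^{2·0·11}·(+1)^0·(-1)^2 = +1.
v=13: a=13^1·(≡8), b=13^3·(≡1) mod 13; (8|13)=-1, (1|13)=+1; (−1)^{1·3·6}·(-1)^3·(+1)^1 = -1.
v=2: v_2(a)=0, v_2(b)=8; units ≡ 1, 3 (mod 8); ε·ε+αω+βω = 0·1+0·1+8·0 ≡ 0  ⇒  (a,b)_2 = +1.
(-15015, -1365 / ℚ) ramifies at {7, 11, 13, ∞}: a division algebra.

[7, 11, 13, inf]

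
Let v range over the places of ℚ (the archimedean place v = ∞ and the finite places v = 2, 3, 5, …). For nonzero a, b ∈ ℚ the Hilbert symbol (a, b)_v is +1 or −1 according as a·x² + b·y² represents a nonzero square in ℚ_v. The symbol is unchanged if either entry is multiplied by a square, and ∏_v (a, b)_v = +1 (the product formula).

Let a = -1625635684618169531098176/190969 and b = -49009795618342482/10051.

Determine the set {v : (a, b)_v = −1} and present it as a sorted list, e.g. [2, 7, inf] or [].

(a, b) ≡ (-561, -21318) mod (ℚ^×)²; places V = {2, 3, 7, 11, 17, 19, 23, ∞}.
(a,b)_7: α=6, u≡6; β=2, v≡4 (mod 7); (6|7)=-1, (4|7)=+1; sign (−1)^0·-1^2·+1^6 = +1.
(a,b)_2: α=6, β=1; u≡7, v≡5 (mod 8); ε(u)ε(v)=1·0, αω(v)=6·1, βω(u)=1·0; sum ≡ 0  ⇒  +1.
(a,b)_∞: sgn(-561)=−, sgn(-21318)=−, so -1.
(a,b)_17: α=7, u≡16; β=5, v≡8 (mod 17); (16|17)=+1, (8|17)=+1; sign (−1)^0·+1^5·+1^7 = +1.
(a,b)_3: α=3, u≡2; β=7, v≡1 (mod 3); (2|3)=-1, (1|3)=+1; sign (−1)^1·-1^7·+1^3 = +1.
(a,b)_11: α=7, u≡5; β=5, v≡3 (mod 11); (5|11)=+1, (3|11)=+1; sign (−1)^1·+1^5·+1^7 = -1.
(a,b)_19: α=-2, u≡7; β=-1, v≡8 (mod 19); (7|19)=+1, (8|19)=-1; sign (−1)^0·+1^-1·-1^-2 = +1.
(a,b)_23: α=-2, u≡10; β=-2, v≡16 (mod 23); (10|23)=-1, (16|23)=+1; sign (−1)^0·-1^-2·+1^-2 = +1.
(-561, -21318 / ℚ) ramifies at {11, ∞}: a division algebra.

[11, inf]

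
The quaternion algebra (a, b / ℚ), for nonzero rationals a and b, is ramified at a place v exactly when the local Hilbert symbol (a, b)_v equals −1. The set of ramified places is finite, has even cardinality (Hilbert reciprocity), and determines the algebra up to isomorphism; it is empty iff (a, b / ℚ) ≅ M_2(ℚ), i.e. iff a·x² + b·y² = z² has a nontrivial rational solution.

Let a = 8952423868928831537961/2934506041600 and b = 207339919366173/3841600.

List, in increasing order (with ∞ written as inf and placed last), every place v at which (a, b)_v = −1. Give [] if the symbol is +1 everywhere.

Mod squares: a ≡ 1879809, b ≡ 3813. Check v ∈ {∞, 2, 3, 5, 7, 11, 13, 17, 19, 23, 29, 31, 41, 43}.
v=41: a=41^1·(≡13), b=41^1·(≡14) mod 41; (13|41)=-1, (14|41)=-1; (−1)^{1·1·20}·(-1)^1·(-1)^1 = +1.
v=3: a=3^5·(≡2), b=3^1·(≡2) mod 3; (2|3)=-1, (2|3)=-1; (−1)^{5·1·1}·(-1)^1·(-1)^5 = -1.
v=13: a=13^2·(≡4), b=13^0·(≡1) mod 13; (4|13)=+1, (1|13)=+1; (−1)^{2·0·6}·(+1)^0·(+1)^2 = +1.
v=17: a=17^1·(≡2), b=17^2·(≡11) mod 17; (2|17)=+1, (11|17)=-1; (−1)^{1·2·8}·(+1)^2·(-1)^1 = -1.
v=5: a=5^-2·(≡4), b=5^-2·(≡2) mod 5; (4|5)=+1, (2|5)=-1; (−1)^{-2·-2·2}·(+1)^-2·(-1)^-2 = +1.
v=31: a=31^1·(≡3), b=31^1·(≡30) mod 31; (3|31)=-1, (30|31)=-1; (−1)^{1·1·15}·(-1)^1·(-1)^1 = -1.
v=23: a=23^-2·(≡21), b=23^0·(≡1) mod 23; (21|23)=-1, (1|23)=+1; (−1)^{-2·0·11}·(-1)^0·(+1)^-2 = +1.
v=2: v_2(a)=-8, v_2(b)=-6; units ≡ 1, 5 (mod 8); ε·ε+αω+βω = 0·0+-8·1+-6·0 ≡ 0  ⇒  (a,b)_2 = +1.
v=11: a=11^2·(≡2), b=11^2·(≡7) mod 11; (2|11)=-1, (7|11)=-1; (−1)^{2·2·5}·(-1)^2·(-1)^2 = +1.
v=43: a=43^4·(≡40), b=43^2·(≡39) mod 43; (40|43)=+1, (39|43)=-1; (−1)^{4·2·21}·(+1)^2·(-1)^4 = +1.
v=29: a=29^3·(≡6), b=29^2·(≡3) mod 29; (6|29)=+1, (3|29)=-1; (−1)^{3·2·14}·(+1)^2·(-1)^3 = -1.
v=19: a=19^-2·(≡16), b=19^0·(≡10) mod 19; (16|19)=+1, (10|19)=-1; (−1)^{-2·0·9}·(+1)^0·(-1)^-2 = +1.
v=∞: 1879809 > 0 and 3813 > 0  ⇒  (a,b)_∞ = +1.
v=7: a=7^-4·(≡2), b=7^-4·(≡5) mod 7; (2|7)=+1, (5|7)=-1; (−1)^{-4·-4·3}·(+1)^-4·(-1)^-4 = +1.
|Ram(1879809, 3813)| = 4, even; anisotropic at {3, 17, 29, 31}.

[3, 17, 29, 31]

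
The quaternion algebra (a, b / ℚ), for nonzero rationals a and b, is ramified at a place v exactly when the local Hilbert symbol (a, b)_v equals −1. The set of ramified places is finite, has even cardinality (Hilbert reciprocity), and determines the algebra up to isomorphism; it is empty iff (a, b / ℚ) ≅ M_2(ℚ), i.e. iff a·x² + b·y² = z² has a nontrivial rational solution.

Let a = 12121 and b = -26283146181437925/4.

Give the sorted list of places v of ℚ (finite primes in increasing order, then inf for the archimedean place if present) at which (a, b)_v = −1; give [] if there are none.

[13, 17, 19, 23, 31, 37]

(a, b) ≡ (12121, -795093) mod (ℚ^×)²; places V = {2, 3, 5, 13, 17, 19, 23, 29, 31, 37, ∞}.
(a,b)_37: α=0, u≡22; β=1, v≡18 (mod 37); (22|37)=-1, (18|37)=-1; sign (−1)^0·-1^1·-1^0 = -1.
(a,b)_∞: sgn(12121)=+, sgn(-795093)=−, so +1.
(a,b)_19: α=0, u≡18; β=1, v≡2 (mod 19); (18|19)=-1, (2|19)=-1; sign (−1)^0·-1^1·-1^0 = -1.
(a,b)_23: α=1, u≡21; β=2, v≡7 (mod 23); (21|23)=-1, (7|23)=-1; sign (−1)^0·-1^2·-1^1 = -1.
(a,b)_31: α=1, u≡19; β=2, v≡17 (mod 31); (19|31)=+1, (17|31)=-1; sign (−1)^0·+1^2·-1^1 = -1.
(a,b)_29: α=0, u≡28; β=1, v≡21 (mod 29); (28|29)=+1, (21|29)=-1; sign (−1)^0·+1^1·-1^0 = +1.
(a,b)_5: α=0, u≡1; β=2, v≡2 (mod 5); (1|5)=+1, (2|5)=-1; sign (−1)^0·+1^2·-1^0 = +1.
(a,b)_2: α=0, β=-2; u≡1, v≡3 (mod 8); ε(u)ε(v)=0·1, αω(v)=0·1, βω(u)=-2·0; sum ≡ 0  ⇒  +1.
(a,b)_3: α=0, u≡1; β=3, v≡1 (mod 3); (1|3)=+1, (1|3)=+1; sign (−1)^0·+1^3·+1^0 = +1.
(a,b)_13: α=0, u≡5; β=1, v≡9 (mod 13); (5|13)=-1, (9|13)=+1; sign (−1)^0·-1^1·+1^0 = -1.
(a,b)_17: α=1, u≡16; β=2, v≡14 (mod 17); (16|17)=+1, (14|17)=-1; sign (−1)^0·+1^2·-1^1 = -1.
Ram(12121, -795093) = {13, 17, 19, 23, 31, 37}; no ℚ_13-point on the conic.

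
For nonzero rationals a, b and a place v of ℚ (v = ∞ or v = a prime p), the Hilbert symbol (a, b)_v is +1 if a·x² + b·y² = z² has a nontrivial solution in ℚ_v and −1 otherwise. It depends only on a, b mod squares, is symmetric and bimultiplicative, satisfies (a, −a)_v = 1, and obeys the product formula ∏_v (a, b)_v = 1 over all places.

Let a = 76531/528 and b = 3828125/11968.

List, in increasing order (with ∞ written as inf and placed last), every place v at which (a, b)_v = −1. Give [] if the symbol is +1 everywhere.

(a, b) ≡ (3003, 935) mod (ℚ^×)²; places V = {2, 3, 5, 7, 11, 13, 17, 29, ∞}.
(a,b)_2: α=-4, β=-6; u≡3, v≡7 (mod 8); ε(u)ε(v)=1·1, αω(v)=-4·0, βω(u)=-6·1; sum ≡ 1  ⇒  -1.
(a,b)_∞: sgn(3003)=+, sgn(935)=+, so +1.
(a,b)_7: α=1, u≡2; β=2, v≡1 (mod 7); (2|7)=+1, (1|7)=+1; sign (−1)^0·+1^2·+1^1 = +1.
(a,b)_13: α=1, u≡3; β=0, v≡10 (mod 13); (3|13)=+1, (10|13)=+1; sign (−1)^0·+1^0·+1^1 = +1.
(a,b)_29: α=2, u≡20; β=0, v≡28 (mod 29); (20|29)=+1, (28|29)=+1; sign (−1)^0·+1^0·+1^2 = +1.
(a,b)_17: α=0, u≡14; β=-1, v≡2 (mod 17); (14|17)=-1, (2|17)=+1; sign (−1)^0·-1^-1·+1^0 = -1.
(a,b)_11: α=-1, u≡1; β=-1, v≡7 (mod 11); (1|11)=+1, (7|11)=-1; sign (−1)^1·+1^-1·-1^-1 = +1.
(a,b)_3: α=-1, u≡2; β=0, v≡2 (mod 3); (2|3)=-1, (2|3)=-1; sign (−1)^0·-1^0·-1^-1 = -1.
(a,b)_5: α=0, u≡2; β=7, v≡3 (mod 5); (2|5)=-1, (3|5)=-1; sign (−1)^0·-1^7·-1^0 = -1.
(3003, 935 / ℚ) ramifies at {2, 3, 5, 17}: a division algebra.

[2, 3, 5, 17]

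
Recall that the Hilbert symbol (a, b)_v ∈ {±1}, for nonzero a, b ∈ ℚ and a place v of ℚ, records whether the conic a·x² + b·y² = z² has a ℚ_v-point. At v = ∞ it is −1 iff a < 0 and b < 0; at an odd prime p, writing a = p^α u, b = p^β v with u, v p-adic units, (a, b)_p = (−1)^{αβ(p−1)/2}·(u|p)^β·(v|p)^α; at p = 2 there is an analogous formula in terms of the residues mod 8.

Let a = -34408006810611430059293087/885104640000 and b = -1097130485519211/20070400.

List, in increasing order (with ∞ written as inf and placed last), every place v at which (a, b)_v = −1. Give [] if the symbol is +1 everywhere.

(a, b) ≡ (-23, -10659) mod (ℚ^×)²; places V = {2, 3, 5, 7, 11, 13, 17, 19, 23, 29, 37, ∞}.
(a,b)_3: α=-2, u≡1; β=1, v≡2 (mod 3); (1|3)=+1, (2|3)=-1; sign (−1)^0·+1^1·-1^-2 = +1.
(a,b)_13: α=2, u≡3; β=2, v≡1 (mod 13); (3|13)=+1, (1|13)=+1; sign (−1)^0·+1^2·+1^2 = +1.
(a,b)_∞: sgn(-23)=−, sgn(-10659)=−, so -1.
(a,b)_7: α=-4, u≡3; β=-2, v≡2 (mod 7); (3|7)=-1, (2|7)=+1; sign (−1)^0·-1^-2·+1^-4 = +1.
(a,b)_29: α=4, u≡28; β=2, v≡13 (mod 29); (28|29)=+1, (13|29)=+1; sign (−1)^0·+1^2·+1^4 = +1.
(a,b)_17: α=2, u≡12; β=1, v≡4 (mod 17); (12|17)=-1, (4|17)=+1; sign (−1)^0·-1^1·+1^2 = -1.
(a,b)_37: α=4, u≡20; β=2, v≡30 (mod 37); (20|37)=-1, (30|37)=+1; sign (−1)^0·-1^2·+1^4 = +1.
(a,b)_5: α=-4, u≡2; β=-2, v≡4 (mod 5); (2|5)=-1, (4|5)=+1; sign (−1)^0·-1^-2·+1^-4 = +1.
(a,b)_19: α=2, u≡14; β=1, v≡5 (mod 19); (14|19)=-1, (5|19)=+1; sign (−1)^0·-1^1·+1^2 = -1.
(a,b)_23: α=3, u≡10; β=2, v≡16 (mod 23); (10|23)=-1, (16|23)=+1; sign (−1)^0·-1^2·+1^3 = +1.
(a,b)_2: α=-16, β=-14; u≡1, v≡5 (mod 8); ε(u)ε(v)=0·0, αω(v)=-16·1, βω(u)=-14·0; sum ≡ 0  ⇒  +1.
(a,b)_11: α=2, u≡2; β=1, v≡6 (mod 11); (2|11)=-1, (6|11)=-1; sign (−1)^0·-1^1·-1^2 = -1.
Ram(-23, -10659) = {11, 17, 19, ∞}; no ℚ_11-point on the conic.

[11, 17, 19, inf]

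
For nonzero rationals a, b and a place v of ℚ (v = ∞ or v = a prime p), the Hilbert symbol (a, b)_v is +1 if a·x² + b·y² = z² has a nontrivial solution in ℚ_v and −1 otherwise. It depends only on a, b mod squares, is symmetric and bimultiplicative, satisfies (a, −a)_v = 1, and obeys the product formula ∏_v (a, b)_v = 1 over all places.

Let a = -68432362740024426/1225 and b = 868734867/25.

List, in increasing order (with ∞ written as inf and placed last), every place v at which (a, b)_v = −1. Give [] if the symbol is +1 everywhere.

[3, 17]

Mod squares: a ≡ -14586, b ≡ 3. Check v ∈ {∞, 2, 3, 5, 7, 11, 13, 17}.
v=11: a=11^5·(≡9), b=11^2·(≡5) mod 11; (9|11)=+1, (5|11)=+1; (−1)^{5·2·5}·(+1)^2·(+1)^5 = +1.
v=17: a=17^3·(≡2), b=17^2·(≡10) mod 17; (2|17)=+1, (10|17)=-1; (−1)^{3·2·8}·(+1)^2·(-1)^3 = -1.
v=∞: -14586 < 0 and 3 > 0  ⇒  (a,b)_∞ = +1.
v=7: a=7^-2·(≡1), b=7^2·(≡3) mod 7; (1|7)=+1, (3|7)=-1; (−1)^{-2·2·3}·(+1)^2·(-1)^-2 = +1.
v=3: a=3^9·(≡1), b=3^1·(≡1) mod 3; (1|3)=+1, (1|3)=+1; (−1)^{9·1·1}·(+1)^1·(+1)^9 = -1.
v=5: a=5^-2·(≡1), b=5^-2·(≡2) mod 5; (1|5)=+1, (2|5)=-1; (−1)^{-2·-2·2}·(+1)^-2·(-1)^-2 = +1.
v=13: a=13^3·(≡9), b=13^2·(≡4) mod 13; (9|13)=+1, (4|13)=+1; (−1)^{3·2·6}·(+1)^2·(+1)^3 = +1.
v=2: v_2(a)=1, v_2(b)=0; units ≡ 3, 3 (mod 8); ε·ε+αω+βω = 1·1+1·1+0·1 ≡ 0  ⇒  (a,b)_2 = +1.
Ram(-14586, 3) = {3, 17}; no ℚ_3-point on the conic.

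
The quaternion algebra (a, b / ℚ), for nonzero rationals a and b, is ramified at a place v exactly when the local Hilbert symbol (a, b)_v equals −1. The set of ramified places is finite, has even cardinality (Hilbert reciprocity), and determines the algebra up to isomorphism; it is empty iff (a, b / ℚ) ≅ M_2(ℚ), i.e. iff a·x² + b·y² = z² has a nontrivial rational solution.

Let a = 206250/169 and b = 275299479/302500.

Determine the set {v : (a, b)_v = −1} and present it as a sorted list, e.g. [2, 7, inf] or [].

(a, b) ≡ (330, 119) mod (ℚ^×)²; places V = {2, 3, 5, 7, 11, 13, 17, ∞}.
(a,b)_5: α=5, u≡4; β=-4, v≡1 (mod 5); (4|5)=+1, (1|5)=+1; sign (−1)^0·+1^-4·+1^5 = +1.
(a,b)_13: α=-2, u≡5; β=4, v≡2 (mod 13); (5|13)=-1, (2|13)=-1; sign (−1)^0·-1^4·-1^-2 = +1.
(a,b)_3: α=1, u≡2; β=4, v≡2 (mod 3); (2|3)=-1, (2|3)=-1; sign (−1)^0·-1^4·-1^1 = -1.
(a,b)_17: α=0, u≡11; β=1, v≡3 (mod 17); (11|17)=-1, (3|17)=-1; sign (−1)^0·-1^1·-1^0 = -1.
(a,b)_11: α=1, u≡7; β=-2, v≡5 (mod 11); (7|11)=-1, (5|11)=+1; sign (−1)^0·-1^-2·+1^1 = +1.
(a,b)_7: α=0, u≡2; β=1, v≡6 (mod 7); (2|7)=+1, (6|7)=-1; sign (−1)^0·+1^1·-1^0 = +1.
(a,b)_2: α=1, β=-2; u≡5, v≡7 (mod 8); ε(u)ε(v)=0·1, αω(v)=1·0, βω(u)=-2·1; sum ≡ 0  ⇒  +1.
(a,b)_∞: sgn(330)=+, sgn(119)=+, so +1.
Ram(330, 119) = {3, 17}; no ℚ_3-point on the conic.

[3, 17]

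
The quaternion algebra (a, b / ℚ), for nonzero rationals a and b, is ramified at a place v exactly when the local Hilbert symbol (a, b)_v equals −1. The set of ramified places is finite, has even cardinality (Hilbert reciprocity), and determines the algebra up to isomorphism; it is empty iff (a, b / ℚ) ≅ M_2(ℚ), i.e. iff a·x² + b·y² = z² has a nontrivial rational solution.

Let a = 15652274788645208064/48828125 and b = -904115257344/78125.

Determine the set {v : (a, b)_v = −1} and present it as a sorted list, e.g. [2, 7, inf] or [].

[3, 13]

(a, b) ≡ (255, -6630) mod (ℚ^×)²; places V = {2, 3, 5, 13, 17, ∞}.
(a,b)_5: α=-11, u≡4; β=-7, v≡1 (mod 5); (4|5)=+1, (1|5)=+1; sign (−1)^0·+1^-7·+1^-11 = +1.
(a,b)_13: α=2, u≡11; β=1, v≡3 (mod 13); (11|13)=-1, (3|13)=+1; sign (−1)^0·-1^1·+1^2 = -1.
(a,b)_17: α=5, u≡2; β=3, v≡15 (mod 17); (2|17)=+1, (15|17)=+1; sign (−1)^0·+1^3·+1^5 = +1.
(a,b)_2: α=28, β=19; u≡7, v≡5 (mod 8); ε(u)ε(v)=1·0, αω(v)=28·1, βω(u)=19·0; sum ≡ 0  ⇒  +1.
(a,b)_∞: sgn(255)=+, sgn(-6630)=−, so +1.
(a,b)_3: α=5, u≡1; β=3, v≡1 (mod 3); (1|3)=+1, (1|3)=+1; sign (−1)^1·+1^3·+1^5 = -1.
(255, -6630 / ℚ) ramifies at {3, 13}: a division algebra.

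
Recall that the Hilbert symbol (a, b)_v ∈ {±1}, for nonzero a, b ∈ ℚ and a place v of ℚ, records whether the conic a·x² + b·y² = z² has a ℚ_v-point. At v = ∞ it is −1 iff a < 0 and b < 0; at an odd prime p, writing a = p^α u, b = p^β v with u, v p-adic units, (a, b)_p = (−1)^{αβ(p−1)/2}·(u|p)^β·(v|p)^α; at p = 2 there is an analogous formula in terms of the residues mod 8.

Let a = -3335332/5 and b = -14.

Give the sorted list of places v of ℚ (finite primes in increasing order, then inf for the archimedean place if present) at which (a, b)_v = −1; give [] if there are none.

[2, 11, 17, inf]

Mod squares: a ≡ -85085, b ≡ -14. Check v ∈ {∞, 2, 5, 7, 11, 13, 17}.
v=11: a=11^1·(≡5), b=11^0·(≡8) mod 11; (5|11)=+1, (8|11)=-1; (−1)^{1·0·5}·(+1)^0·(-1)^1 = -1.
v=7: a=7^3·(≡4), b=7^1·(≡5) mod 7; (4|7)=+1, (5|7)=-1; (−1)^{3·1·3}·(+1)^1·(-1)^3 = +1.
v=5: a=5^-1·(≡3), b=5^0·(≡1) mod 5; (3|5)=-1, (1|5)=+1; (−1)^{-1·0·2}·(-1)^0·(+1)^-1 = +1.
v=13: a=13^1·(≡6), b=13^0·(≡12) mod 13; (6|13)=-1, (12|13)=+1; (−1)^{1·0·6}·(-1)^0·(+1)^1 = +1.
v=17: a=17^1·(≡7), b=17^0·(≡3) mod 17; (7|17)=-1, (3|17)=-1; (−1)^{1·0·8}·(-1)^0·(-1)^1 = -1.
v=2: v_2(a)=2, v_2(b)=1; units ≡ 3, 1 (mod 8); ε·ε+αω+βω = 1·0+2·0+1·1 ≡ 1  ⇒  (a,b)_2 = -1.
v=∞: -85085 < 0 and -14 < 0  ⇒  (a,b)_∞ = -1.
(-85085, -14 / ℚ) ramifies at {2, 11, 17, ∞}: a division algebra.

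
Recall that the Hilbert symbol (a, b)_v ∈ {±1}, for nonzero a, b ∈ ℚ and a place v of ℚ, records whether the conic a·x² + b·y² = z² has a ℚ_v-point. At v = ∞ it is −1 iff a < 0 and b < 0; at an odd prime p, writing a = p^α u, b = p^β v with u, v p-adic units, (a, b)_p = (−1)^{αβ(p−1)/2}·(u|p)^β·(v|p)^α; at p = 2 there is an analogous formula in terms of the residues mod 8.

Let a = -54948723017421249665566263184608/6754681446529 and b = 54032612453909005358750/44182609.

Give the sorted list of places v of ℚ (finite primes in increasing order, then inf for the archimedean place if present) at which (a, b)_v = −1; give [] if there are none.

[43, 47]

Mod squares: a ≡ -61482862, b ≡ 662606. Check v ∈ {∞, 2, 3, 5, 7, 11, 17, 19, 23, 31, 41, 43, 47, 53}.
v=∞: -61482862 < 0 and 662606 > 0  ⇒  (a,b)_∞ = +1.
v=53: a=53^1·(≡49), b=53^1·(≡36) mod 53; (49|53)=+1, (36|53)=+1; (−1)^{1·1·26}·(+1)^1·(+1)^1 = +1.
v=11: a=11^6·(≡7), b=11^2·(≡6) mod 11; (7|11)=-1, (6|11)=-1; (−1)^{6·2·5}·(-1)^2·(-1)^6 = +1.
v=5: a=5^0·(≡3), b=5^4·(≡1) mod 5; (3|5)=-1, (1|5)=+1; (−1)^{0·4·2}·(-1)^4·(+1)^0 = +1.
v=7: a=7^1·(≡3), b=7^1·(≡1) mod 7; (3|7)=-1, (1|7)=+1; (−1)^{1·1·3}·(-1)^1·(+1)^1 = +1.
v=17: a=17^-6·(≡2), b=17^-4·(≡5) mod 17; (2|17)=+1, (5|17)=-1; (−1)^{-6·-4·8}·(+1)^-4·(-1)^-6 = +1.
v=19: a=19^4·(≡6), b=19^3·(≡6) mod 19; (6|19)=+1, (6|19)=+1; (−1)^{4·3·9}·(+1)^3·(+1)^4 = +1.
v=41: a=41^3·(≡11), b=41^2·(≡8) mod 41; (11|41)=-1, (8|41)=+1; (−1)^{3·2·20}·(-1)^2·(+1)^3 = +1.
v=3: a=3^4·(≡2), b=3^0·(≡2) mod 3; (2|3)=-1, (2|3)=-1; (−1)^{4·0·1}·(-1)^0·(-1)^4 = +1.
v=23: a=23^-4·(≡3), b=23^-2·(≡19) mod 23; (3|23)=+1, (19|23)=-1; (−1)^{-4·-2·11}·(+1)^-2·(-1)^-4 = +1.
v=31: a=31^2·(≡11), b=31^2·(≡22) mod 31; (11|31)=-1, (22|31)=-1; (−1)^{2·2·15}·(-1)^2·(-1)^2 = +1.
v=2: v_2(a)=5, v_2(b)=1; units ≡ 1, 7 (mod 8); ε·ε+αω+βω = 0·1+5·0+1·0 ≡ 0  ⇒  (a,b)_2 = +1.
v=43: a=43^3·(≡22), b=43^2·(≡18) mod 43; (22|43)=-1, (18|43)=-1; (−1)^{3·2·21}·(-1)^2·(-1)^3 = -1.
v=47: a=47^1·(≡19), b=47^1·(≡19) mod 47; (19|47)=-1, (19|47)=-1; (−1)^{1·1·23}·(-1)^1·(-1)^1 = -1.
(-61482862, 662606 / ℚ) ramifies at {43, 47}: a division algebra.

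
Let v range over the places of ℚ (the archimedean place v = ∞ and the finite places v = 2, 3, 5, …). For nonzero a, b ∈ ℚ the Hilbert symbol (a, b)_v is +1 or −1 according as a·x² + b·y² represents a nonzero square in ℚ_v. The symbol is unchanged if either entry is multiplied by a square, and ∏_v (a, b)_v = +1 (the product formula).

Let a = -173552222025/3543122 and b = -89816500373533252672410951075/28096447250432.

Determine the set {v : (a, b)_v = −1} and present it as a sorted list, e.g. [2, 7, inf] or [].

[2, 3, 41, inf]

Mod squares: a ≡ -1014258, b ≡ -338086. Check v ∈ {∞, 2, 3, 5, 7, 11, 13, 19, 31, 41}.
v=31: a=31^1·(≡18), b=31^3·(≡24) mod 31; (18|31)=+1, (24|31)=-1; (−1)^{1·3·15}·(+1)^3·(-1)^1 = +1.
v=∞: -1014258 < 0 and -338086 < 0  ⇒  (a,b)_∞ = -1.
v=19: a=19^1·(≡13), b=19^3·(≡4) mod 19; (13|19)=-1, (4|19)=+1; (−1)^{1·3·9}·(-1)^3·(+1)^1 = +1.
v=2: v_2(a)=-1, v_2(b)=-17; units ≡ 7, 5 (mod 8); ε·ε+αω+βω = 1·0+-1·1+-17·0 ≡ 1  ⇒  (a,b)_2 = -1.
v=41: a=41^1·(≡17), b=41^3·(≡10) mod 41; (17|41)=-1, (10|41)=+1; (−1)^{1·3·20}·(-1)^3·(+1)^1 = -1.
v=7: a=7^1·(≡3), b=7^5·(≡4) mod 7; (3|7)=-1, (4|7)=+1; (−1)^{1·5·3}·(-1)^5·(+1)^1 = +1.
v=11: a=11^-6·(≡8), b=11^-8·(≡7) mod 11; (8|11)=-1, (7|11)=-1; (−1)^{-6·-8·5}·(-1)^-8·(-1)^-6 = +1.
v=13: a=13^2·(≡8), b=13^4·(≡8) mod 13; (8|13)=-1, (8|13)=-1; (−1)^{2·4·6}·(-1)^4·(-1)^2 = +1.
v=5: a=5^2·(≡2), b=5^2·(≡1) mod 5; (2|5)=-1, (1|5)=+1; (−1)^{2·2·2}·(-1)^2·(+1)^2 = +1.
v=3: a=3^5·(≡2), b=3^12·(≡2) mod 3; (2|3)=-1, (2|3)=-1; (−1)^{5·12·1}·(-1)^12·(-1)^5 = -1.
Ram(-1014258, -338086) = {2, 3, 41, ∞}; no ℚ_2-point on the conic.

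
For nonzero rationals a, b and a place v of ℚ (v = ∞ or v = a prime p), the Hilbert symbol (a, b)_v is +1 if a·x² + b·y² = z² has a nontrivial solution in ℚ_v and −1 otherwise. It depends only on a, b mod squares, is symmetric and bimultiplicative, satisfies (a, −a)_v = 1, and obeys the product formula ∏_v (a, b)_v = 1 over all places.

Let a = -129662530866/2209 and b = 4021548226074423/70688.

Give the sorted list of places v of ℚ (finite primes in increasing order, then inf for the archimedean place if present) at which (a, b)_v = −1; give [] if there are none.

[2, 3, 11, 23]

(a, b) ≡ (-336226, 25806) mod (ℚ^×)²; places V = {2, 3, 11, 17, 23, 29, 31, 47, ∞}.
(a,b)_17: α=1, u≡6; β=1, v≡14 (mod 17); (6|17)=-1, (14|17)=-1; sign (−1)^0·-1^1·-1^1 = +1.
(a,b)_11: α=1, u≡1; β=1, v≡1 (mod 11); (1|11)=+1, (1|11)=+1; sign (−1)^1·+1^1·+1^1 = -1.
(a,b)_31: α=1, u≡16; β=2, v≡19 (mod 31); (16|31)=+1, (19|31)=+1; sign (−1)^0·+1^2·+1^1 = +1.
(a,b)_3: α=6, u≡2; β=7, v≡1 (mod 3); (2|3)=-1, (1|3)=+1; sign (−1)^0·-1^7·+1^6 = -1.
(a,b)_∞: sgn(-336226)=−, sgn(25806)=+, so +1.
(a,b)_2: α=1, β=-5; u≡7, v≡7 (mod 8); ε(u)ε(v)=1·1, αω(v)=1·0, βω(u)=-5·0; sum ≡ 1  ⇒  -1.
(a,b)_29: α=1, u≡22; β=2, v≡16 (mod 29); (22|29)=+1, (16|29)=+1; sign (−1)^0·+1^2·+1^1 = +1.
(a,b)_47: α=-2, u≡25; β=-2, v≡16 (mod 47); (25|47)=+1, (16|47)=+1; sign (−1)^0·+1^-2·+1^-2 = +1.
(a,b)_23: α=2, u≡15; β=3, v≡18 (mod 23); (15|23)=-1, (18|23)=+1; sign (−1)^0·-1^3·+1^2 = -1.
|Ram(-336226, 25806)| = 4, even; anisotropic at {2, 3, 11, 23}.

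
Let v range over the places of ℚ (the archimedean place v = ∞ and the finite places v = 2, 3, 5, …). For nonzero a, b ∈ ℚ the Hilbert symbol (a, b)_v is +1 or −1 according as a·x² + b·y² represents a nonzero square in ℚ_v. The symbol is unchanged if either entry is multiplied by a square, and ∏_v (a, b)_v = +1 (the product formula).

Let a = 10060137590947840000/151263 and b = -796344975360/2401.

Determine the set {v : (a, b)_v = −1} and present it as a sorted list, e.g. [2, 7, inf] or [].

(a, b) ≡ (133, -935) mod (ℚ^×)²; places V = {2, 3, 5, 7, 11, 17, 19, ∞}.
(a,b)_11: α=2, u≡3; β=1, v≡1 (mod 11); (3|11)=+1, (1|11)=+1; sign (−1)^0·+1^1·+1^2 = +1.
(a,b)_3: α=-2, u≡1; β=2, v≡1 (mod 3); (1|3)=+1, (1|3)=+1; sign (−1)^0·+1^2·+1^-2 = +1.
(a,b)_5: α=4, u≡3; β=1, v≡3 (mod 5); (3|5)=-1, (3|5)=-1; sign (−1)^0·-1^1·-1^4 = -1.
(a,b)_17: α=2, u≡6; β=1, v≡9 (mod 17); (6|17)=-1, (9|17)=+1; sign (−1)^0·-1^1·+1^2 = -1.
(a,b)_7: α=-5, u≡5; β=-4, v≡3 (mod 7); (5|7)=-1, (3|7)=-1; sign (−1)^0·-1^-4·-1^-5 = -1.
(a,b)_19: α=3, u≡7; β=2, v≡3 (mod 19); (7|19)=+1, (3|19)=-1; sign (−1)^0·+1^2·-1^3 = -1.
(a,b)_2: α=26, β=18; u≡5, v≡1 (mod 8); ε(u)ε(v)=0·0, αω(v)=26·0, βω(u)=18·1; sum ≡ 0  ⇒  +1.
(a,b)_∞: sgn(133)=+, sgn(-935)=−, so +1.
|Ram(133, -935)| = 4, even; anisotropic at {5, 7, 17, 19}.

[5, 7, 17, 19]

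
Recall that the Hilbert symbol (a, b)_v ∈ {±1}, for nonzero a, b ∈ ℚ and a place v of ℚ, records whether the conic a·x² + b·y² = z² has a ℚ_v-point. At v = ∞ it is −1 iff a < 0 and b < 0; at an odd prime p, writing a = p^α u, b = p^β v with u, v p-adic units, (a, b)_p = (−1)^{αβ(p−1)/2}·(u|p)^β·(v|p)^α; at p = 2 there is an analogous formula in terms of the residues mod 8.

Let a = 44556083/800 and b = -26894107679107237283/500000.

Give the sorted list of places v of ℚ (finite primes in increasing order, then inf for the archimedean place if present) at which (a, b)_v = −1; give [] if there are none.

[11, 13, 19, 31]

Mod squares: a ≡ 168454, b ≡ -27094. Check v ∈ {∞, 2, 5, 11, 13, 19, 23, 31}.
v=23: a=23^2·(≡9), b=23^5·(≡3) mod 23; (9|23)=+1, (3|23)=+1; (−1)^{2·5·11}·(+1)^5·(+1)^2 = +1.
v=5: a=5^-2·(≡4), b=5^-6·(≡1) mod 5; (4|5)=+1, (1|5)=+1; (−1)^{-2·-6·2}·(+1)^-6·(+1)^-2 = +1.
v=19: a=19^1·(≡10), b=19^3·(≡12) mod 19; (10|19)=-1, (12|19)=-1; (−1)^{1·3·9}·(-1)^3·(-1)^1 = -1.
v=11: a=11^1·(≡7), b=11^2·(≡10) mod 11; (7|11)=-1, (10|11)=-1; (−1)^{1·2·5}·(-1)^2·(-1)^1 = -1.
v=31: a=31^1·(≡14), b=31^3·(≡5) mod 31; (14|31)=+1, (5|31)=+1; (−1)^{1·3·15}·(+1)^3·(+1)^1 = -1.
v=∞: 168454 > 0 and -27094 < 0  ⇒  (a,b)_∞ = +1.
v=13: a=13^1·(≡12), b=13^2·(≡6) mod 13; (12|13)=+1, (6|13)=-1; (−1)^{1·2·6}·(+1)^2·(-1)^1 = -1.
v=2: v_2(a)=-5, v_2(b)=-5; units ≡ 3, 5 (mod 8); ε·ε+αω+βω = 1·0+-5·1+-5·1 ≡ 0  ⇒  (a,b)_2 = +1.
(168454, -27094 / ℚ) ramifies at {11, 13, 19, 31}: a division algebra.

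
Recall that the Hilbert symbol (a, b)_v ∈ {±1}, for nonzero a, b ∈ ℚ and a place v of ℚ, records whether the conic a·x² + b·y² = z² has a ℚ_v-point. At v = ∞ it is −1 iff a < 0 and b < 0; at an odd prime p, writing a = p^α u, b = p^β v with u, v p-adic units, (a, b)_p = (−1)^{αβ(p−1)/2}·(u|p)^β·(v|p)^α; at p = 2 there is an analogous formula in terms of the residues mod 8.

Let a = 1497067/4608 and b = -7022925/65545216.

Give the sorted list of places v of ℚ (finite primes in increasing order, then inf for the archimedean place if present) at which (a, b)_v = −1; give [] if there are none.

Mod squares: a ≡ 8294, b ≡ -13. Check v ∈ {∞, 2, 3, 5, 7, 11, 13, 19, 23, 29}.
v=5: a=5^0·(≡4), b=5^2·(≡3) mod 5; (4|5)=+1, (3|5)=-1; (−1)^{0·2·2}·(+1)^2·(-1)^0 = +1.
v=7: a=7^0·(≡6), b=7^4·(≡4) mod 7; (6|7)=-1, (4|7)=+1; (−1)^{0·4·3}·(-1)^4·(+1)^0 = +1.
v=11: a=11^1·(≡6), b=11^-2·(≡3) mod 11; (6|11)=-1, (3|11)=+1; (−1)^{1·-2·5}·(-1)^-2·(+1)^1 = +1.
v=19: a=19^2·(≡10), b=19^0·(≡16) mod 19; (10|19)=-1, (16|19)=+1; (−1)^{2·0·9}·(-1)^0·(+1)^2 = +1.
v=2: v_2(a)=-9, v_2(b)=-10; units ≡ 3, 3 (mod 8); ε·ε+αω+βω = 1·1+-9·1+-10·1 ≡ 0  ⇒  (a,b)_2 = +1.
v=∞: 8294 > 0 and -13 < 0  ⇒  (a,b)_∞ = +1.
v=23: a=23^0·(≡14), b=23^-2·(≡11) mod 23; (14|23)=-1, (11|23)=-1; (−1)^{0·-2·11}·(-1)^-2·(-1)^0 = +1.
v=3: a=3^-2·(≡2), b=3^2·(≡2) mod 3; (2|3)=-1, (2|3)=-1; (−1)^{-2·2·1}·(-1)^2·(-1)^-2 = +1.
v=29: a=29^1·(≡28), b=29^0·(≡6) mod 29; (28|29)=+1, (6|29)=+1; (−1)^{1·0·14}·(+1)^0·(+1)^1 = +1.
v=13: a=13^1·(≡3), b=13^1·(≡9) mod 13; (3|13)=+1, (9|13)=+1; (−1)^{1·1·6}·(+1)^1·(+1)^1 = +1.
Every local symbol is +1, so the conic 8294·x² + -13·y² = z² has ℚ_v-points for all v and hence a ℚ-point; (a, b / ℚ) ≅ M_2(ℚ).

[]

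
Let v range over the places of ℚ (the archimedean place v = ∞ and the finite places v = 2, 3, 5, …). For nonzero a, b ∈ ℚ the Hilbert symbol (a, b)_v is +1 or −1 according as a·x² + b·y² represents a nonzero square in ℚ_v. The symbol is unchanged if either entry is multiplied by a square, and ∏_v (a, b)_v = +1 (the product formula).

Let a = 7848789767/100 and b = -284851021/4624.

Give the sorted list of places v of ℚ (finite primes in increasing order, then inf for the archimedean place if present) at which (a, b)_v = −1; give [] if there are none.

[2, 23]

Mod squares: a ≡ 23, b ≡ -4669. Check v ∈ {∞, 2, 5, 7, 13, 17, 19, 23, 29}.
v=∞: 23 > 0 and -4669 < 0  ⇒  (a,b)_∞ = +1.
v=2: v_2(a)=-2, v_2(b)=-4; units ≡ 7, 3 (mod 8); ε·ε+αω+βω = 1·1+-2·1+-4·0 ≡ 1  ⇒  (a,b)_2 = -1.
v=23: a=23^1·(≡2), b=23^1·(≡6) mod 23; (2|23)=+1, (6|23)=+1; (−1)^{1·1·11}·(+1)^1·(+1)^1 = -1.
v=5: a=5^-2·(≡3), b=5^0·(≡1) mod 5; (3|5)=-1, (1|5)=+1; (−1)^{-2·0·2}·(-1)^0·(+1)^-2 = +1.
v=7: a=7^4·(≡1), b=7^1·(≡5) mod 7; (1|7)=+1, (5|7)=-1; (−1)^{4·1·3}·(+1)^1·(-1)^4 = +1.
v=17: a=17^0·(≡11), b=17^-2·(≡7) mod 17; (11|17)=-1, (7|17)=-1; (−1)^{0·-2·8}·(-1)^-2·(-1)^0 = +1.
v=29: a=29^2·(≡4), b=29^1·(≡22) mod 29; (4|29)=+1, (22|29)=+1; (−1)^{2·1·14}·(+1)^1·(+1)^2 = +1.
v=19: a=19^0·(≡1), b=19^2·(≡4) mod 19; (1|19)=+1, (4|19)=+1; (−1)^{0·2·9}·(+1)^2·(+1)^0 = +1.
v=13: a=13^2·(≡12), b=13^2·(≡5) mod 13; (12|13)=+1, (5|13)=-1; (−1)^{2·2·6}·(+1)^2·(-1)^2 = +1.
(23, -4669 / ℚ) ramifies at {2, 23}: a division algebra.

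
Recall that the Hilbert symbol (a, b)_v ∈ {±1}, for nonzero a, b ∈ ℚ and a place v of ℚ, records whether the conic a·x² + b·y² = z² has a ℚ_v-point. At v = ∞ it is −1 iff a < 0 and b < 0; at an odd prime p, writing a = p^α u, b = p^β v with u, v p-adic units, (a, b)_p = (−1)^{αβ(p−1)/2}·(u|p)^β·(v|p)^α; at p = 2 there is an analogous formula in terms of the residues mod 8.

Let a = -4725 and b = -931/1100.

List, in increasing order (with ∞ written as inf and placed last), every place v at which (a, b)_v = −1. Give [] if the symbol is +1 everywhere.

[2, inf]

(a, b) ≡ (-21, -209) mod (ℚ^×)²; places V = {2, 3, 5, 7, 11, 19, ∞}.
(a,b)_∞: sgn(-21)=−, sgn(-209)=−, so -1.
(a,b)_11: α=0, u≡5; β=-1, v≡4 (mod 11); (5|11)=+1, (4|11)=+1; sign (−1)^0·+1^-1·+1^0 = +1.
(a,b)_3: α=3, u≡2; β=0, v≡1 (mod 3); (2|3)=-1, (1|3)=+1; sign (−1)^0·-1^0·+1^3 = +1.
(a,b)_2: α=0, β=-2; u≡3, v≡7 (mod 8); ε(u)ε(v)=1·1, αω(v)=0·0, βω(u)=-2·1; sum ≡ 1  ⇒  -1.
(a,b)_7: α=1, u≡4; β=2, v≡2 (mod 7); (4|7)=+1, (2|7)=+1; sign (−1)^0·+1^2·+1^1 = +1.
(a,b)_19: α=0, u≡6; β=1, v≡15 (mod 19); (6|19)=+1, (15|19)=-1; sign (−1)^0·+1^1·-1^0 = +1.
(a,b)_5: α=2, u≡1; β=-2, v≡1 (mod 5); (1|5)=+1, (1|5)=+1; sign (−1)^0·+1^-2·+1^2 = +1.
|Ram(-21, -209)| = 2, even; anisotropic at {2, ∞}.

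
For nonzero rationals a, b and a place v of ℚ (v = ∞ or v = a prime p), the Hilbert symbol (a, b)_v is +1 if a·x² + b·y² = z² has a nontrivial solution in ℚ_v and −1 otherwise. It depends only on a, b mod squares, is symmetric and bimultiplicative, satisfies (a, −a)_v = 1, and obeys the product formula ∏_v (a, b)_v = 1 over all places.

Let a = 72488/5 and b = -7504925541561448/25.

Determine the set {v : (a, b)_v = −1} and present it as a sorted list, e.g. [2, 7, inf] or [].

Mod squares: a ≡ 90610, b ≡ -466378. Check v ∈ {∞, 2, 5, 7, 11, 13, 17, 29, 41, 43}.
v=13: a=13^1·(≡5), b=13^2·(≡10) mod 13; (5|13)=-1, (10|13)=+1; (−1)^{1·2·6}·(-1)^2·(+1)^1 = +1.
v=7: a=7^0·(≡2), b=7^2·(≡1) mod 7; (2|7)=+1, (1|7)=+1; (−1)^{0·2·3}·(+1)^2·(+1)^0 = +1.
v=∞: 90610 > 0 and -466378 < 0  ⇒  (a,b)_∞ = +1.
v=5: a=5^-1·(≡3), b=5^-2·(≡2) mod 5; (3|5)=-1, (2|5)=-1; (−1)^{-1·-2·2}·(-1)^-2·(-1)^-1 = -1.
v=29: a=29^0·(≡15), b=29^1·(≡24) mod 29; (15|29)=-1, (24|29)=+1; (−1)^{0·1·14}·(-1)^1·(+1)^0 = -1.
v=17: a=17^1·(≡13), b=17^3·(≡9) mod 17; (13|17)=+1, (9|17)=+1; (−1)^{1·3·8}·(+1)^3·(+1)^1 = +1.
v=43: a=43^0·(≡41), b=43^1·(≡28) mod 43; (41|43)=+1, (28|43)=-1; (−1)^{0·1·21}·(+1)^1·(-1)^0 = +1.
v=41: a=41^1·(≡1), b=41^2·(≡19) mod 41; (1|41)=+1, (19|41)=-1; (−1)^{1·2·20}·(+1)^2·(-1)^1 = -1.
v=2: v_2(a)=3, v_2(b)=3; units ≡ 1, 3 (mod 8); ε·ε+αω+βω = 0·1+3·1+3·0 ≡ 1  ⇒  (a,b)_2 = -1.
v=11: a=11^0·(≡4), b=11^1·(≡2) mod 11; (4|11)=+1, (2|11)=-1; (−1)^{0·1·5}·(+1)^1·(-1)^0 = +1.
(90610, -466378 / ℚ) ramifies at {2, 5, 29, 41}: a division algebra.

[2, 5, 29, 41]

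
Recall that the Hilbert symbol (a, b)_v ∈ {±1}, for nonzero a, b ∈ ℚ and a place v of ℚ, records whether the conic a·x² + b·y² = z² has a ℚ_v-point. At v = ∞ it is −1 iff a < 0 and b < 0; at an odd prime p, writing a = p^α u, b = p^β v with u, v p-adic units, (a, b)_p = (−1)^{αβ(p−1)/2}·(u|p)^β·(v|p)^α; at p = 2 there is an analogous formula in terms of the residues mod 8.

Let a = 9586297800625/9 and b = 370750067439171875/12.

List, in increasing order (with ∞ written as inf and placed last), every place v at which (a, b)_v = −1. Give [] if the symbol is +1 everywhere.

Mod squares: a ≡ 6409, b ≡ 609. Check v ∈ {∞, 2, 3, 5, 7, 13, 17, 29}.
v=7: a=7^2·(≡1), b=7^3·(≡5) mod 7; (1|7)=+1, (5|7)=-1; (−1)^{2·3·3}·(+1)^3·(-1)^2 = +1.
v=17: a=17^3·(≡3), b=17^4·(≡6) mod 17; (3|17)=-1, (6|17)=-1; (−1)^{3·4·8}·(-1)^4·(-1)^3 = -1.
v=5: a=5^4·(≡4), b=5^6·(≡1) mod 5; (4|5)=+1, (1|5)=+1; (−1)^{4·6·2}·(+1)^6·(+1)^4 = +1.
v=∞: 6409 > 0 and 609 > 0  ⇒  (a,b)_∞ = +1.
v=13: a=13^3·(≡1), b=13^4·(≡5) mod 13; (1|13)=+1, (5|13)=-1; (−1)^{3·4·6}·(+1)^4·(-1)^3 = -1.
v=3: a=3^-2·(≡1), b=3^-1·(≡2) mod 3; (1|3)=+1, (2|3)=-1; (−1)^{-2·-1·1}·(+1)^-1·(-1)^-2 = +1.
v=29: a=29^1·(≡10), b=29^1·(≡19) mod 29; (10|29)=-1, (19|29)=-1; (−1)^{1·1·14}·(-1)^1·(-1)^1 = +1.
v=2: v_2(a)=0, v_2(b)=-2; units ≡ 1, 1 (mod 8); ε·ε+αω+βω = 0·0+0·0+-2·0 ≡ 0  ⇒  (a,b)_2 = +1.
|Ram(6409, 609)| = 2, even; anisotropic at {13, 17}.

[13, 17]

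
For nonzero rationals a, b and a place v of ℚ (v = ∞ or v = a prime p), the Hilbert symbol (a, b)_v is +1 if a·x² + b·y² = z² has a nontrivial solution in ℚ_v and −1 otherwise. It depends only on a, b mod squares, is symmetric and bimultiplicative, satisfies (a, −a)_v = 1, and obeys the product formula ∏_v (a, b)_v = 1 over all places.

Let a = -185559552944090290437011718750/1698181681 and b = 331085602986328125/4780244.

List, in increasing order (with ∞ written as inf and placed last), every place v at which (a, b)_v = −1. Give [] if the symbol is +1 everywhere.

(a, b) ≡ (-50830, 145) mod (ℚ^×)²; places V = {2, 3, 5, 7, 11, 13, 17, 23, 29, ∞}.
(a,b)_3: α=14, u≡2; β=8, v≡1 (mod 3); (2|3)=-1, (1|3)=+1; sign (−1)^0·-1^8·+1^14 = +1.
(a,b)_23: α=3, u≡17; β=2, v≡15 (mod 23); (17|23)=-1, (15|23)=-1; sign (−1)^0·-1^2·-1^3 = -1.
(a,b)_5: α=13, u≡4; β=9, v≡1 (mod 5); (4|5)=+1, (1|5)=+1; sign (−1)^0·+1^9·+1^13 = +1.
(a,b)_29: α=-4, u≡13; β=-3, v≡5 (mod 29); (13|29)=+1, (5|29)=+1; sign (−1)^0·+1^-3·+1^-4 = +1.
(a,b)_∞: sgn(-50830)=−, sgn(145)=+, so +1.
(a,b)_13: α=3, u≡4; β=2, v≡6 (mod 13); (4|13)=+1, (6|13)=-1; sign (−1)^0·+1^2·-1^3 = -1.
(a,b)_7: α=-4, u≡2; β=-2, v≡3 (mod 7); (2|7)=+1, (3|7)=-1; sign (−1)^0·+1^-2·-1^-4 = +1.
(a,b)_11: α=2, u≡5; β=0, v≡8 (mod 11); (5|11)=+1, (8|11)=-1; sign (−1)^0·+1^0·-1^2 = +1.
(a,b)_17: α=3, u≡4; β=2, v≡9 (mod 17); (4|17)=+1, (9|17)=+1; sign (−1)^0·+1^2·+1^3 = +1.
(a,b)_2: α=1, β=-2; u≡1, v≡1 (mod 8); ε(u)ε(v)=0·0, αω(v)=1·0, βω(u)=-2·0; sum ≡ 0  ⇒  +1.
|Ram(-50830, 145)| = 2, even; anisotropic at {13, 23}.

[13, 23]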